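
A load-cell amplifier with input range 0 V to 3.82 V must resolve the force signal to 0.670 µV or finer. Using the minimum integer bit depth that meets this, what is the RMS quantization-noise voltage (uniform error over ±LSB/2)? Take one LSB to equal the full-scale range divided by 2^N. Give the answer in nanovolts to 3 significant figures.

Full-scale range = 3.82 V.
3.82 V / 0.670 µV = 5.701e6. Since 2^22 = 4194304 and 2^23 = 8388608, N = 23.
One LSB is 3.82 V / 8388608 = 455.38 nV.
RMS noise = LSB/√12 = 131 nV.

131 nV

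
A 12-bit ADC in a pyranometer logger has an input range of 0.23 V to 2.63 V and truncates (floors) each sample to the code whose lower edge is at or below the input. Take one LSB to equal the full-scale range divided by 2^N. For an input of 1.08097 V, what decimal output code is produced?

1452

Range = 2.63 − (0.23) = 2.4 V. LSB = 2.4 V / 2^12 ≈ 0.5859 mV.
V_in − V_min = 1.08097 − (0.23) = 0.85097 V.
Divide by LSB: 0.85097 × 4096/2.4 = 1452.3221.
Truncating gives code 1452.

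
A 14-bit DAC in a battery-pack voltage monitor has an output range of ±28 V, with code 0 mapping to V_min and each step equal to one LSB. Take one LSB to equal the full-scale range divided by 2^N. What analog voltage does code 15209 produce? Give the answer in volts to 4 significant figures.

The full-scale span is 28 − (-28) = 56 V. LSB = 56 V / 2^14.
V_out = V_min + code × LSB = -28 V + 15209 × 56 V / 16384
      = -28 V + 51.9839 V = 23.9839 V.

23.98 V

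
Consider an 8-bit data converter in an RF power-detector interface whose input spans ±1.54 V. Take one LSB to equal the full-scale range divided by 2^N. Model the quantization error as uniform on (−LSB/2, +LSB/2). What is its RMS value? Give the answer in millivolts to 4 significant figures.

Range = 1.54 − (-1.54) = 3.08 V.
One LSB is 3.08 V / 256 = 12.0313 mV.
σ_q = LSB/√12 = 12.0313 mV/3.4641 = 3.473 mV.

3.473 mV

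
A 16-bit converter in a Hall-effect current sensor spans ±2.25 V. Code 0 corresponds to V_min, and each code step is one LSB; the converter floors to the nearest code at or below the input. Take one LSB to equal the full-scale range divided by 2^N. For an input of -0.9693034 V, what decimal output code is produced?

18651

The full-scale span is 2.25 − (-2.25) = 4.5 V. LSB = 4.5 V / 2^16 ≈ 68.66 µV.
code = ⌊(V_in − V_min)/LSB⌋ = ⌊(V_in − V_min) × 2^16 / range⌋
     = ⌊(-0.9693034 − (-2.25)) × 65536 / 4.5⌋ = ⌊1.2806966 × 65536/4.5⌋
     = ⌊18651.496⌋ = 18651.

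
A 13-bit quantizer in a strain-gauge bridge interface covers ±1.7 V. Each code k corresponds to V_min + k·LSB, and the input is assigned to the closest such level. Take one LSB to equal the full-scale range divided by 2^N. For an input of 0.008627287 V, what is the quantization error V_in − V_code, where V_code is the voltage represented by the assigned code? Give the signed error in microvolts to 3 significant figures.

Span: 1.7 V − (-1.7 V) = 3.4 V. LSB = 3.4 V / 2^13 ≈ 415.0 µV.
Position in LSBs: (0.008627287 − (-1.7)) × 8192/3.4 = 4116.7867; rounding gives k = 4117.
V_code = -1.7 + (4117/8192) × 3.4 = 0.008715820313 V.
e = 0.008627287 − (0.008715820313) = −88.5 µV.

−88.5 µV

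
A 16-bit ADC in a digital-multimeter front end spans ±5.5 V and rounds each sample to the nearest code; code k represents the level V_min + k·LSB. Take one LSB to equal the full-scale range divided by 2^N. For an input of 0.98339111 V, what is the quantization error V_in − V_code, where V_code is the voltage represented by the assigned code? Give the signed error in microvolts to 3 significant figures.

The full-scale span is 5.5 − (-5.5) = 11 V. LSB = 11 V / 2^16 ≈ 167.8 µV.
(V_in − V_min)/LSB = (0.98339111 − (-5.5)) × 65536/11 = 38626.8654 → nearest code k = 38627.
V_code = -5.5 + (38627/65536) × 11 = 0.98341369629 V.
e = 0.98339111 − (0.98341369629) = −22.6 µV.

−22.6 µV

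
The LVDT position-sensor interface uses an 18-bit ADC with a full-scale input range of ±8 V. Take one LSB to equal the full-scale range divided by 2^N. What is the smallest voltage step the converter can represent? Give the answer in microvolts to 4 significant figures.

61.04 µV

The full-scale span is 8 − (-8) = 16 V.
Number of codes = 2^18 = 262144.
LSB = 16 V ÷ 2^18 = 16/262144 V = 61.04 µV.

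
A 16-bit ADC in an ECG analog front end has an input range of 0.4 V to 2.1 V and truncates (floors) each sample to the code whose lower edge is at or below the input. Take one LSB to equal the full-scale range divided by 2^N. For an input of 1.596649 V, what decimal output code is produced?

Span: 2.1 V − (0.4 V) = 1.7 V. LSB = 1.7 V / 2^16 ≈ 25.94 µV.
V_in − V_min = 1.596649 − (0.4) = 1.196649 V.
Divide by LSB: 1.196649 × 65536/1.7 = 46131.5229.
Truncating gives code 46131.

46131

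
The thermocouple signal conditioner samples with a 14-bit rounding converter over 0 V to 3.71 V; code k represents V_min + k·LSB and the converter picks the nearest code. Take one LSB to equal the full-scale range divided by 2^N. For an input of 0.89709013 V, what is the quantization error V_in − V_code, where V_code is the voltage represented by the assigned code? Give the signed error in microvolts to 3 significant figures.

−66.9 µV

Span = 3.71 V. LSB = 3.71 V / 2^14 ≈ 226.4 µV.
(V_in − V_min)/LSB = (0.89709013 − (0)) × 16384/3.71 = 3961.7048 → nearest code k = 3962.
V_code = V_min + k × range/2^14 = 0 + 3962 × 3.71/16384 = 0.89715698242 V.
Error = V_in − V_code = 0.89709013 − (0.89715698242) = −66.9 µV.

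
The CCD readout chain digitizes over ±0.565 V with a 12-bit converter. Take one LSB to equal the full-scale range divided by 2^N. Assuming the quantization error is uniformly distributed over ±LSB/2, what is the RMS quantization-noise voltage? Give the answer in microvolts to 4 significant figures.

The full-scale span is 0.565 − (-0.565) = 1.13 V.
LSB = 1.13 V ÷ 2^12 = 1.13/4096 V = 275.879 µV.
σ_q = LSB/√12 = 275.879 µV/3.4641 = 79.64 µV.

79.64 µV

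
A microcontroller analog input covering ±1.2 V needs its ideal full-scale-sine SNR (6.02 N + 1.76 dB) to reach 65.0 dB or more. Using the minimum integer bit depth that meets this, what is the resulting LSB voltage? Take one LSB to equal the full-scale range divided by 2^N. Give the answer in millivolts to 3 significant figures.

Full-scale range = 1.2 V − (-1.2 V) = 2.4 V.
N ≥ (65.0 − 1.76)/6.02 = 10.505 → N_min = 11.
LSB = 2.4 V ÷ 2^11 = 2.4/2048 V = 1.17 mV.

1.17 mV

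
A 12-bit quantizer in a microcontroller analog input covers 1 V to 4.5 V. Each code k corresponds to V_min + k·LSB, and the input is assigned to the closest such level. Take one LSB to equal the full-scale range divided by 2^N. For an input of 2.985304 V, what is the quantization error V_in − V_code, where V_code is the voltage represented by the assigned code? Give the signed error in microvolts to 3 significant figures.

+319 µV

Span: 4.5 V − (1 V) = 3.5 V. LSB = 3.5 V / 2^12 ≈ 0.8545 mV.
Position in LSBs: (2.985304 − (1)) × 4096/3.5 = 2323.3729; rounding gives k = 2323.
V_code = V_min + k × range/2^12 = 1 + 2323 × 3.5/4096 = 2.984985352 V.
e = 2.985304 − (2.984985352) = +319 µV.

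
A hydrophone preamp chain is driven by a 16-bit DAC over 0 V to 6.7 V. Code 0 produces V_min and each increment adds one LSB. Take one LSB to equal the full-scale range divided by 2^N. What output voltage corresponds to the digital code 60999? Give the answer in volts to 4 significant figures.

6.236 V

V_FS = 6.7 V. LSB = 6.7 V / 2^16.
V_out = 0 + 60999 × (6.7/65536) V
      = 0 V + 6.23616 V = 6.23616 V.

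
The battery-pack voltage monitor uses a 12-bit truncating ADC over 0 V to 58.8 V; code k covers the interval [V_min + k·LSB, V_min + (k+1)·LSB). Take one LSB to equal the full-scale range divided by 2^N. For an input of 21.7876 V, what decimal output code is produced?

1517

Full-scale range = 58.8 V. LSB = 58.8 V / 2^12 ≈ 14.36 mV.
V_in − V_min = 21.7876 − (0) = 21.7876 V.
Divide by LSB: 21.7876 × 4096/58.8 = 1517.7213.
Truncating gives code 1517.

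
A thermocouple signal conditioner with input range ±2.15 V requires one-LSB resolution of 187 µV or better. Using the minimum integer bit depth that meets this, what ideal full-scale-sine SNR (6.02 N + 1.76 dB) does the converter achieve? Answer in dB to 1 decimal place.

92.1 dB

Range = 2.15 − (-2.15) = 4.3 V.
4.3 V / 187 µV = 22990. Since 2^14 = 16384 and 2^15 = 32768, N = 15.
SNR = 6.02 × 15 + 1.76 = 92.06 dB.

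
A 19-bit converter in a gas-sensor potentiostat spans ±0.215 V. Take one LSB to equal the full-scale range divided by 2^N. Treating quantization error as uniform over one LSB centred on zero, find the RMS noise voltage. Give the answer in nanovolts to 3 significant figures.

The full-scale span is 0.215 − (-0.215) = 0.43 V.
One LSB is 0.43 V / 524288 = 0.82016 µV.
RMS of a uniform error over width LSB is LSB/√12 = 237 nV.

237 nV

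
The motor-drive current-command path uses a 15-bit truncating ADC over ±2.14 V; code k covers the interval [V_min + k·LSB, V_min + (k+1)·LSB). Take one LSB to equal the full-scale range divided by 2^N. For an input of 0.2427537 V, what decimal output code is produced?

18242

Range = 2.14 − (-2.14) = 4.28 V. LSB = 4.28 V / 2^15 ≈ 130.6 µV.
code = ⌊(V_in − V_min)/LSB⌋ = ⌊(V_in − V_min) × 2^15 / range⌋
     = ⌊(0.2427537 − (-2.14)) × 32768 / 4.28⌋ = ⌊2.3827537 × 32768/4.28⌋
     = ⌊18242.540⌋ = 18242.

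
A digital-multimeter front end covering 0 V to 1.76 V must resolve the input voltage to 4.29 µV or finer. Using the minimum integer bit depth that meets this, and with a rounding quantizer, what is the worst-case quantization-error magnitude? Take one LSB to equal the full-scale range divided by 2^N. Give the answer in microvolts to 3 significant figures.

1.68 µV

Span = 1.76 V.
Levels needed ≥ 1.76/4.29 µV = 410300. 2^19 = 524288 suffices, so N_min = 19.
LSB = 1.76 V ÷ 2^19 = 1.76/524288 V = 3.3569 µV.
Half an LSB is 1.68 µV.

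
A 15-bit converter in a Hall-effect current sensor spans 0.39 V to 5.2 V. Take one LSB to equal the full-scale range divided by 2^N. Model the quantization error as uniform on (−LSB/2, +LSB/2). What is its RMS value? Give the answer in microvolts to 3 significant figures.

Range = 5.2 − (0.39) = 4.81 V.
LSB = 4.81 V ÷ 2^15 = 4.81/32768 V = 146.79 µV.
For a uniform distribution on [−LSB/2, +LSB/2], V_rms = LSB/√12 = 146.79 µV/3.4641 = 42.4 µV.

42.4 µV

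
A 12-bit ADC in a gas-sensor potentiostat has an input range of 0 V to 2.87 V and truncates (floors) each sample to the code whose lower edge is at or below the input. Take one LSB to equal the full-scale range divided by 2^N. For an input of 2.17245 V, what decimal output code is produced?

3100

Full-scale range = 2.87 V. LSB = 2.87 V / 2^12 ≈ 0.7007 mV.
V_in − V_min = 2.17245 − (0) = 2.17245 V.
Divide by LSB: 2.17245 × 4096/2.87 = 3100.4722.
Truncating gives code 3100.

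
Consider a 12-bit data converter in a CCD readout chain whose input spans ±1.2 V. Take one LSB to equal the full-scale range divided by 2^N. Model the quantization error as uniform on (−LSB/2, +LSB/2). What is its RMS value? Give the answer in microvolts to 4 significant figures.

Full-scale range = 1.2 V − (-1.2 V) = 2.4 V.
Step size = 2.4/4096 V = 0.585938 mV.
V_rms = LSB/√12 = 0.585938 mV / √12 = 169.1 µV.

169.1 µV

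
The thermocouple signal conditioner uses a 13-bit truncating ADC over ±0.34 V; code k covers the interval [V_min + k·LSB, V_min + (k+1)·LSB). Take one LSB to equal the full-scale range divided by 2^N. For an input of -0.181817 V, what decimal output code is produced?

Full-scale range = 0.34 V − (-0.34 V) = 0.68 V. LSB = 0.68 V / 2^13 ≈ 83.01 µV.
V_in − V_min = -0.181817 − (-0.34) = 0.158183 V.
Divide by LSB: 0.158183 × 8192/0.68 = 1905.6399.
Truncating gives code 1905.

1905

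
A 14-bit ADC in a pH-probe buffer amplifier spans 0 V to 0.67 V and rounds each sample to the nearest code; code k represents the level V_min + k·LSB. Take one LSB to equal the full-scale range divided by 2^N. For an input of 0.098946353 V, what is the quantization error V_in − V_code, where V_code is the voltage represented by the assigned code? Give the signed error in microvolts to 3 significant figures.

V_FS = 0.67 V. LSB = 0.67 V / 2^14 ≈ 40.89 µV.
(V_in − V_min)/LSB = (0.098946353 − (0)) × 16384/0.67 = 2419.6075 → nearest code k = 2420.
Reconstructed level: 0 + 2420 × 0.67/16384 V = 0.098962402344 V.
e = 0.098946353 − (0.098962402344) = −16.0 µV.

−16.0 µV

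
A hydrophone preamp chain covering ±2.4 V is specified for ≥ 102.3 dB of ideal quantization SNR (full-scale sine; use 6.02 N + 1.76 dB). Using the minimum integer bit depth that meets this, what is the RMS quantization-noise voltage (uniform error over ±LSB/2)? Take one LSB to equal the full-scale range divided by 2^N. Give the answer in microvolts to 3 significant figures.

The full-scale span is 2.4 − (-2.4) = 4.8 V.
N ≥ (102.3 − 1.76)/6.02 = 16.701 → N_min = 17.
LSB = 4.8 V ÷ 2^17 = 4.8/131072 V = 36.621 µV.
V_rms = LSB/√12 = 10.6 µV.

10.6 µV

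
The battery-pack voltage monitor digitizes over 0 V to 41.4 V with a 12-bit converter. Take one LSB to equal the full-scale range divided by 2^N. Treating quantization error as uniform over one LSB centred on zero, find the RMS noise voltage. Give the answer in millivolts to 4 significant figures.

Span = 41.4 V.
One LSB is 41.4 V / 4096 = 10.1074 mV.
For a uniform distribution on [−LSB/2, +LSB/2], V_rms = LSB/√12 = 10.1074 mV/3.4641 = 2.918 mV.

2.918 mV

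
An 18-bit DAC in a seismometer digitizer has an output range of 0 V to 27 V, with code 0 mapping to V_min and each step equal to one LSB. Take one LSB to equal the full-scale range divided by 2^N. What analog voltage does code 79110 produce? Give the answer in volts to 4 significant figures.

Range is 27 V. LSB = 27 V / 2^18.
V_out = V_min + code × LSB = 0 V + 79110 × 27 V / 262144
      = 0 V + 8.14808 V = 8.14808 V.

8.148 V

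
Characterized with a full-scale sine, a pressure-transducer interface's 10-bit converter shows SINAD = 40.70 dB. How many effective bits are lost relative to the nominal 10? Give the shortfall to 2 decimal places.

ENOB = (SINAD − 1.76)/6.02 = (40.70 − 1.76)/6.02 = 6.4684 bits.
Shortfall = 10 − 6.4684 = 3.5316 bits.

3.53 bits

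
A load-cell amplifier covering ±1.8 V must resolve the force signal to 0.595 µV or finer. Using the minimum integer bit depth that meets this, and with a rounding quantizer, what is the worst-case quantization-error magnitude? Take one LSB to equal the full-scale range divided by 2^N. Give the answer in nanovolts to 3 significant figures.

215 nV

Range = 1.8 − (-1.8) = 3.6 V.
Need 2^N ≥ 3.6 V / 0.595 µV = 6.050e6 → N_min = 23.
Step size = 3.6/8388608 V = 429.15 nV.
Half an LSB is 215 nV.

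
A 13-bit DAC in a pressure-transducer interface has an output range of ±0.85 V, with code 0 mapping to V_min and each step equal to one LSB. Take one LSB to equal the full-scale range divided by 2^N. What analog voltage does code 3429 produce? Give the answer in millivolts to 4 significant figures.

The full-scale span is 0.85 − (-0.85) = 1.7 V. LSB = 1.7 V / 2^13.
Output = V_min + (3429/8192) × range = -0.85 + 0.418579 × 1.7 V
      = -0.85 V + 0.711584 V = -0.138416 V.

-138.4 mV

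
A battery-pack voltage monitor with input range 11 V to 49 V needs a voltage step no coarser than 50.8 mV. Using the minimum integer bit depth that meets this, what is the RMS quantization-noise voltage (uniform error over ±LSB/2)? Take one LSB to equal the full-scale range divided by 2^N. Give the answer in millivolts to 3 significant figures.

10.7 mV

Full-scale range = 49 V − (11 V) = 38 V.
Required number of levels: 38/50.8 mV = 748.03; smallest N with 2^N ≥ that is 10.
One LSB is 38 V / 1024 = 37.109 mV.
RMS noise = LSB/√12 = 10.7 mV.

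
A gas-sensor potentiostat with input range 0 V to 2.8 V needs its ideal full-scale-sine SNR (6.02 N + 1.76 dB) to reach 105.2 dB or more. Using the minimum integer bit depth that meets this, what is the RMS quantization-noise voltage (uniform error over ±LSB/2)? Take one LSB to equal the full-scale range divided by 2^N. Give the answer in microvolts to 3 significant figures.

Range is 2.8 V.
N ≥ (105.2 − 1.76)/6.02 = 17.183 → N_min = 18.
Step size = 2.8/262144 V = 10.681 µV.
V_rms = LSB/√12 = 3.08 µV.

3.08 µV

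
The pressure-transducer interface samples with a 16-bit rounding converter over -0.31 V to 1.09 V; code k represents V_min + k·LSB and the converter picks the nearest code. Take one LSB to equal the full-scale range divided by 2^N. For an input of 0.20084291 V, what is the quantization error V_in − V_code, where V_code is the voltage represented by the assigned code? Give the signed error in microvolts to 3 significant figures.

+6.12 µV

Full-scale range = 1.09 V − (-0.31 V) = 1.4 V. LSB = 1.4 V / 2^16 ≈ 21.36 µV.
(V_in − V_min)/LSB = (0.20084291 − (-0.31)) × 65536/1.4 = 23913.2864 → nearest code k = 23913.
V_code = V_min + k × range/2^16 = -0.31 + 23913 × 1.4/65536 = 0.20083679199 V.
e = 0.20084291 − (0.20083679199) = +6.12 µV.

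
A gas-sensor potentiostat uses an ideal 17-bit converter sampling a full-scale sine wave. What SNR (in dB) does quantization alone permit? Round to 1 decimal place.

For an ideal N-bit converter with full-scale sine input, SNR = 6.02 N + 1.76 dB. SNR = 6.02 × 17 + 1.76 = 102.34 + 1.76 = 104.10 dB.

104.1 dB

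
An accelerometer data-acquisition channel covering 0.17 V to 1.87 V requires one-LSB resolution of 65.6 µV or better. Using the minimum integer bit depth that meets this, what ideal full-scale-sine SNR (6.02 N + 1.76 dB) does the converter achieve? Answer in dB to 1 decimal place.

Full-scale range = 1.87 V − (0.17 V) = 1.7 V.
Required number of levels: 1.7/65.6 µV = 25915; smallest N with 2^N ≥ that is 15.
Ideal SNR at N = 15: 6.02·15 + 1.76 = 92.1 dB.

92.1 dB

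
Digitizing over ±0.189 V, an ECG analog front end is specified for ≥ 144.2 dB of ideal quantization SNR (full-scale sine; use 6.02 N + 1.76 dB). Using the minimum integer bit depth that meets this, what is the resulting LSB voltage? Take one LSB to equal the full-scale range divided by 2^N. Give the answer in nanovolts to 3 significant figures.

Full-scale range = 0.189 V − (-0.189 V) = 0.378 V.
6.02 N + 1.76 ≥ 144.2 gives N ≥ 23.661, so the minimum integer is 24.
One LSB is 0.378 V / 16777216 = 22.5 nV.

22.5 nV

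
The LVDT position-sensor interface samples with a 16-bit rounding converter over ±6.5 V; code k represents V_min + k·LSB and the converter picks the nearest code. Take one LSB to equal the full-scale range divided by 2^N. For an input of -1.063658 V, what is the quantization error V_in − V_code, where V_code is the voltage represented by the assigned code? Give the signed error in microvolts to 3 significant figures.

−28.8 µV

Full-scale range = 6.5 V − (-6.5 V) = 13 V. LSB = 13 V / 2^16 ≈ 198.4 µV.
(V_in − V_min)/LSB = (-1.063658 − (-6.5)) × 65536/13 = 27405.8546 → nearest code k = 27406.
V_code = V_min + k × range/2^16 = -6.5 + 27406 × 13/65536 = -1.0636291504 V.
e = -1.063658 − (-1.0636291504) = −28.8 µV.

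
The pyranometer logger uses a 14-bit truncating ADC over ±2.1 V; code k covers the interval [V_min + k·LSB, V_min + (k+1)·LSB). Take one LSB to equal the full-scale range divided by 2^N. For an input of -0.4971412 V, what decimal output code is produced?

The full-scale span is 2.1 − (-2.1) = 4.2 V. LSB = 4.2 V / 2^14 ≈ 256.3 µV.
V_in − V_min = -0.4971412 − (-2.1) = 1.6028588 V.
Divide by LSB: 1.6028588 × 16384/4.2 = 6252.6759.
Truncating gives code 6252.

6252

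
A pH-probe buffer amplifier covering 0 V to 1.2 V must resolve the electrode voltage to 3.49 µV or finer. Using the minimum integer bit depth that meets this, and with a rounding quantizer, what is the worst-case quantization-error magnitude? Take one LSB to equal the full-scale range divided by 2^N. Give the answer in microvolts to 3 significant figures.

V_FS = 1.2 V.
Need 2^N ≥ 1.2 V / 3.49 µV = 343800 → N_min = 19.
LSB = 1.2 V / 2^19 = 2.2888 µV.
Half an LSB is 1.14 µV.

1.14 µV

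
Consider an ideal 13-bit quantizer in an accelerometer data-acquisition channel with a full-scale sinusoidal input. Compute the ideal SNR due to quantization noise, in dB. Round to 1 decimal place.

For an ideal N-bit converter with full-scale sine input, SNR = 6.02 N + 1.76 dB. SNR = 6.02 × 13 + 1.76 = 78.26 + 1.76 = 80.02 dB.

80.0 dB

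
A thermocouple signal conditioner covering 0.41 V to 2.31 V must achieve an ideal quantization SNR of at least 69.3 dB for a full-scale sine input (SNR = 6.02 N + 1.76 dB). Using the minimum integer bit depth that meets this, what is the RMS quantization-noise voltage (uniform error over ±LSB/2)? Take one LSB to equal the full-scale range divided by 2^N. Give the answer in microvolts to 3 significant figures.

134 µV

Full-scale range = 2.31 V − (0.41 V) = 1.9 V.
6.02 N + 1.76 ≥ 69.3 gives N ≥ 11.219, so the minimum integer is 12.
LSB = 1.9 V ÷ 2^12 = 1.9/4096 V = 463.87 µV.
RMS noise = LSB/√12 = 134 µV.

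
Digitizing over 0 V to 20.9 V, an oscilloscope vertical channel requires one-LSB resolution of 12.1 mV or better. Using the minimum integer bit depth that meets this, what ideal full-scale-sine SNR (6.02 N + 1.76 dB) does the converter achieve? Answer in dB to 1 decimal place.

68.0 dB

Range is 20.9 V.
20.9 V / 12.1 mV = 1727. Since 2^10 = 1024 and 2^11 = 2048, N = 11.
Ideal SNR at N = 11: 6.02·11 + 1.76 = 68.0 dB.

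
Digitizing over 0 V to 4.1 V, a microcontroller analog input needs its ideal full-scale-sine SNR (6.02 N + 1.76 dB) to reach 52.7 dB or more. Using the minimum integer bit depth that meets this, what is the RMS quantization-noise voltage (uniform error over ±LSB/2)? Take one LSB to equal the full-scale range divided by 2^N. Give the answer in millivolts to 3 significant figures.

2.31 mV

Span = 4.1 V.
Solving 6.02 N ≥ 52.7 − 1.76: N ≥ 8.462. Round up → N = 9.
One LSB is 4.1 V / 512 = 8.0078 mV.
σ_q = LSB/√12 = 8.0078 mV/3.4641 = 2.31 mV.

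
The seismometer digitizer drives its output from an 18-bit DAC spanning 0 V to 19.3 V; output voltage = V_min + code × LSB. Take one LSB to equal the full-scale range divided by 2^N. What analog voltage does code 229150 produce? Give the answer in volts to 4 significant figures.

V_FS = 19.3 V. LSB = 19.3 V / 2^18.
V_out = V_min + code × LSB = 0 V + 229150 × 19.3 V / 262144
      = 0 + 16.8709 = 16.8709 V.

16.87 V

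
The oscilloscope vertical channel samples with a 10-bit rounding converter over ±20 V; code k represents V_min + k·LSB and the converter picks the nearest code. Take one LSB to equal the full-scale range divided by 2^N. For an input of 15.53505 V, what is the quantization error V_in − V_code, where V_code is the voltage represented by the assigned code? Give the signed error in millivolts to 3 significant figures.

−11.8 mV

The full-scale span is 20 − (-20) = 40 V. LSB = 40 V / 2^10 ≈ 39.06 mV.
(V_in − V_min)/LSB = (15.53505 − (-20)) × 1024/40 = 909.6973 → nearest code k = 910.
V_code = -20 + (910/1024) × 40 = 15.54687500 V.
V_in − V_code = 15.53505 − (15.54687500) = −11.8 mV.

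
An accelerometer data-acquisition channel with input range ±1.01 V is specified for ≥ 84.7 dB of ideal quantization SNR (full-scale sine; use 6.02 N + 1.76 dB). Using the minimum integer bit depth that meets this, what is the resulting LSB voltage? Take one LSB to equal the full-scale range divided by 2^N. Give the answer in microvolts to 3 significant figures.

Full-scale range = 1.01 V − (-1.01 V) = 2.02 V.
Required N = ⌈(84.7 − 1.76)/6.02⌉ = ⌈13.777⌉ = 14.
Step size = 2.02/16384 V = 123 µV.

123 µV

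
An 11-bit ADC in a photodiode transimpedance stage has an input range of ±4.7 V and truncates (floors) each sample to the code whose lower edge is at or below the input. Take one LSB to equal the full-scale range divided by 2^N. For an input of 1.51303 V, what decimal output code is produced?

1353

Span: 4.7 V − (-4.7 V) = 9.4 V. LSB = 9.4 V / 2^11 ≈ 4.590 mV.
V_in − V_min = 1.51303 − (-4.7) = 6.21303 V.
Divide by LSB: 6.21303 × 2048/9.4 = 1353.6474.
Truncating gives code 1353.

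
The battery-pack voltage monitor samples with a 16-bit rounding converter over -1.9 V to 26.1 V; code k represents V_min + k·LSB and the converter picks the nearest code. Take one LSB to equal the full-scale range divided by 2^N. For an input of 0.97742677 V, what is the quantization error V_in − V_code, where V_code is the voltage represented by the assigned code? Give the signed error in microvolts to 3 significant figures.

The full-scale span is 26.1 − (-1.9) = 28 V. LSB = 28 V / 2^16 ≈ 427.2 µV.
(V_in − V_min)/LSB = (0.97742677 − (-1.9)) × 65536/28 = 6734.8229 → nearest code k = 6735.
V_code = -1.9 + (6735/65536) × 28 = 0.97750244141 V.
Error = V_in − V_code = 0.97742677 − (0.97750244141) = −75.7 µV.

−75.7 µV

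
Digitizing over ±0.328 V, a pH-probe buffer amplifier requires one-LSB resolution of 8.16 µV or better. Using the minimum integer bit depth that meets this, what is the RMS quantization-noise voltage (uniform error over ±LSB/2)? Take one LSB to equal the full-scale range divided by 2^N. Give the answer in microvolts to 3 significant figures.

1.44 µV

Full-scale range = 0.328 V − (-0.328 V) = 0.656 V.
Required number of levels: 0.656/8.16 µV = 80392; smallest N with 2^N ≥ that is 17.
One LSB is 0.656 V / 131072 = 5.0049 µV.
σ_q = LSB/√12 = 5.0049 µV/3.4641 = 1.44 µV.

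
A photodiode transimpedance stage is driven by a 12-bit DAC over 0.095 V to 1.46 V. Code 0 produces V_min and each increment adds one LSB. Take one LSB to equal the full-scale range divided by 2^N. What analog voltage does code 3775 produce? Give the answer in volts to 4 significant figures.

Full-scale range = 1.46 V − (0.095 V) = 1.365 V. LSB = 1.365 V / 2^12.
V_out = V_min + code × LSB = 0.095 V + 3775 × 1.365 V / 4096
      = 0.095 + 1.25803 = 1.35303 V.

1.353 V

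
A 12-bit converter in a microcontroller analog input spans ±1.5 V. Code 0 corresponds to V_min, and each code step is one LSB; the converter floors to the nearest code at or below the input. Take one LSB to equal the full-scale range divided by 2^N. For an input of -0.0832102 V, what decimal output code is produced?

1934

The full-scale span is 1.5 − (-1.5) = 3 V. LSB = 3 V / 2^12 ≈ 0.7324 mV.
code = ⌊(V_in − V_min)/LSB⌋ = ⌊(V_in − V_min) × 2^12 / range⌋
     = ⌊(-0.0832102 − (-1.5)) × 4096 / 3⌋ = ⌊1.4167898 × 4096/3⌋
     = ⌊1934.390⌋ = 1934.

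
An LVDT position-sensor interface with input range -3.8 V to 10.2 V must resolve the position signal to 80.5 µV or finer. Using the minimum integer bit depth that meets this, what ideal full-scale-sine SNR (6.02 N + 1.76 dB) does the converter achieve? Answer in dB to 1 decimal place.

110.1 dB

Range = 10.2 − (-3.8) = 14 V.
Required number of levels: 14/80.5 µV = 173910; smallest N with 2^N ≥ that is 18.
6.02(18) + 1.76 = 110.12 dB.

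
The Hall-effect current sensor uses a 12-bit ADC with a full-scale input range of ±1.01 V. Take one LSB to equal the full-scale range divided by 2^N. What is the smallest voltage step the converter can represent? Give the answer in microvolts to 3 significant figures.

493 µV

Range = 1.01 − (-1.01) = 2.02 V.
Number of codes = 2^12 = 4096.
One LSB is 2.02 V / 4096 = 493 µV.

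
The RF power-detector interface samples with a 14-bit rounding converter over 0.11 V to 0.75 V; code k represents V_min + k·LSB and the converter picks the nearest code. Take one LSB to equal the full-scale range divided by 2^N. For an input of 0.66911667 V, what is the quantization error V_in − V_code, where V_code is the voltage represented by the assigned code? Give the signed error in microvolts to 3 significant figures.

Range = 0.75 − (0.11) = 0.64 V. LSB = 0.64 V / 2^14 ≈ 39.06 µV.
Position in LSBs: (0.66911667 − (0.11)) × 16384/0.64 = 14313.3868; rounding gives k = 14313.
V_code = V_min + k × range/2^14 = 0.11 + 14313 × 0.64/16384 = 0.66910156250 V.
V_in − V_code = 0.66911667 − (0.66910156250) = +15.1 µV.

+15.1 µV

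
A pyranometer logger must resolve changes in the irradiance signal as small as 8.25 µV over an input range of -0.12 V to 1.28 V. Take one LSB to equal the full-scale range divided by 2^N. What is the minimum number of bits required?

Span: 1.28 V − (-0.12 V) = 1.4 V.
Required number of levels: 1.4/8.25 µV = 169700; smallest N with 2^N ≥ that is 18.

18 bits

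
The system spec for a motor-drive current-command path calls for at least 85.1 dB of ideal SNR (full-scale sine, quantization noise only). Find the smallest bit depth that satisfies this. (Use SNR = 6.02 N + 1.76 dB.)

6.02 N + 1.76 ≥ 85.1 gives N ≥ 13.844, so the minimum integer is 14.

14 bits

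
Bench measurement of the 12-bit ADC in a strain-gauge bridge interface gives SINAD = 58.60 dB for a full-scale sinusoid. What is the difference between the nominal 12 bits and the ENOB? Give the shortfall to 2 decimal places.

ENOB = (SINAD − 1.76)/6.02 = (58.60 − 1.76)/6.02 = 9.4419 bits.
Shortfall = 12 − 9.4419 = 2.5581 bits.

2.56 bits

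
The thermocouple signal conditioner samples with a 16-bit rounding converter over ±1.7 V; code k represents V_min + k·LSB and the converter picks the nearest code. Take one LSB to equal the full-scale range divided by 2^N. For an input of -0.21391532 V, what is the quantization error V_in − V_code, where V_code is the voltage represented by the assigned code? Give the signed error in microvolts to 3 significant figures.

The full-scale span is 1.7 − (-1.7) = 3.4 V. LSB = 3.4 V / 2^16 ≈ 51.88 µV.
Position in LSBs: (-0.21391532 − (-1.7)) × 65536/3.4 = 28644.7193; rounding gives k = 28645.
V_code = -1.7 + (28645/65536) × 3.4 = -0.21390075684 V.
e = -0.21391532 − (-0.21390075684) = −14.6 µV.

−14.6 µV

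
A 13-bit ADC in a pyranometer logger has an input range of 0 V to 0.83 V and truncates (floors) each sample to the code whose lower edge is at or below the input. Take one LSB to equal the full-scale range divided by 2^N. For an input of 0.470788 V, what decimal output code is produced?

Span = 0.83 V. LSB = 0.83 V / 2^13 ≈ 101.3 µV.
V_in − V_min = 0.470788 − (0) = 0.470788 V.
Divide by LSB: 0.470788 × 8192/0.83 = 4646.6208.
Truncating gives code 4646.

4646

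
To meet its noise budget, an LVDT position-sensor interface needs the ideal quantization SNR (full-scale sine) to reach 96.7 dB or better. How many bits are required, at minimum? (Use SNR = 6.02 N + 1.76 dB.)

Solving 6.02 N ≥ 96.7 − 1.76: N ≥ 15.771. Round up → N = 16.

16 bits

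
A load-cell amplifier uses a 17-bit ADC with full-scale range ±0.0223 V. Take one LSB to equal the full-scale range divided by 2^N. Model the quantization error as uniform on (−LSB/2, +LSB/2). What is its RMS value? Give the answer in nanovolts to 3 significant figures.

Full-scale range = 0.0223 V − (-0.0223 V) = 0.0446 V.
LSB = 0.0446 V ÷ 2^17 = 0.0446/131072 V = 340.27 nV.
RMS of a uniform error over width LSB is LSB/√12 = 98.2 nV.

98.2 nV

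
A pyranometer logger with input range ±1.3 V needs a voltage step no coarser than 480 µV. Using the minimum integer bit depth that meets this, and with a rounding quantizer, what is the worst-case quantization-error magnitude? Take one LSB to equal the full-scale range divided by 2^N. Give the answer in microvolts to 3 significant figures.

The full-scale span is 1.3 − (-1.3) = 2.6 V.
Need 2^N ≥ 2.6 V / 480 µV = 5417 → N_min = 13.
LSB = 2.6 V / 2^13 = 317.38 µV.
Half an LSB is 159 µV.

159 µV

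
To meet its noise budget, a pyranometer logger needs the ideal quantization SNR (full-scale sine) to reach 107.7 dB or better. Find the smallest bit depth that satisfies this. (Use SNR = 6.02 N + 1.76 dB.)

18 bits

Required N = ⌈(107.7 − 1.76)/6.02⌉ = ⌈17.598⌉ = 18.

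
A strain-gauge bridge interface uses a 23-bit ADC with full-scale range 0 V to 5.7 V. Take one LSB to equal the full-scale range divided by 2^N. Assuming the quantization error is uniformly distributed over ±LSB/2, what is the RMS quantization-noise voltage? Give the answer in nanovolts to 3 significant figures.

Full-scale range = 5.7 V.
One LSB is 5.7 V / 8388608 = 0.67949 µV.
σ_q = LSB/√12 = 0.67949 µV/3.4641 = 196 nV.

196 nV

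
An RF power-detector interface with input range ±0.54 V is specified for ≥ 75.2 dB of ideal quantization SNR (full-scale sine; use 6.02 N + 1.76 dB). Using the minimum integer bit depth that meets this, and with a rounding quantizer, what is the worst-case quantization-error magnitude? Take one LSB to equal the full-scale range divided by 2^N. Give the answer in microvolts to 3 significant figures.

65.9 µV

Range = 0.54 − (-0.54) = 1.08 V.
Solving 6.02 N ≥ 75.2 − 1.76: N ≥ 12.199. Round up → N = 13.
LSB = 1.08 V / 2^13 = 131.84 µV.
Half an LSB is 65.9 µV.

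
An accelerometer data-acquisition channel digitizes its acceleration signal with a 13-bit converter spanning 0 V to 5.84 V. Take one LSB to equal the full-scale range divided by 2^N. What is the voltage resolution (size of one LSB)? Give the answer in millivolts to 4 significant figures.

0.7129 mV

Span = 5.84 V.
Number of codes = 2^13 = 8192.
One LSB is 5.84 V / 8192 = 0.7129 mV.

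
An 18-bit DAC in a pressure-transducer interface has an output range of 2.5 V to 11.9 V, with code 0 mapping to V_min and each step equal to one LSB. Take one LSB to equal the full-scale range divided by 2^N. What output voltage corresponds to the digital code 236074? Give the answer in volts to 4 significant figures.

10.97 V

Span: 11.9 V − (2.5 V) = 9.4 V. LSB = 9.4 V / 2^18.
V_out = 2.5 + 236074 × (9.4/262144) V
      = 2.5 + 8.46518 = 10.9652 V.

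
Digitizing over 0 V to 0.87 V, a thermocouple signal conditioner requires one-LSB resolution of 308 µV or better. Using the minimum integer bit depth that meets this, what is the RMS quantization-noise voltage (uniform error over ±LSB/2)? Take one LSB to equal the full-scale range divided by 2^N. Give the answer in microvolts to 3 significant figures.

61.3 µV

Range is 0.87 V.
Levels needed ≥ 0.87/308 µV = 2825. 2^12 = 4096 suffices, so N_min = 12.
Step size = 0.87/4096 V = 212.40 µV.
σ_q = LSB/√12 = 212.40 µV/3.4641 = 61.3 µV.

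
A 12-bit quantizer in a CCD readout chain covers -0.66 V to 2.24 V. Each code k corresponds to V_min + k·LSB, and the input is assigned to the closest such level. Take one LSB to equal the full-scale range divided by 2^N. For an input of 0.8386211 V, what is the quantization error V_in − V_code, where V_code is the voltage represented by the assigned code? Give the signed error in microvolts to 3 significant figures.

Span: 2.24 V − (-0.66 V) = 2.9 V. LSB = 2.9 V / 2^12 ≈ 0.7080 mV.
(V_in − V_min)/LSB = (0.8386211 − (-0.66)) × 4096/2.9 = 2116.6731 → nearest code k = 2117.
V_code = -0.66 + (2117/4096) × 2.9 = 0.8388525391 V.
e = 0.8386211 − (0.8388525391) = −231 µV.

−231 µV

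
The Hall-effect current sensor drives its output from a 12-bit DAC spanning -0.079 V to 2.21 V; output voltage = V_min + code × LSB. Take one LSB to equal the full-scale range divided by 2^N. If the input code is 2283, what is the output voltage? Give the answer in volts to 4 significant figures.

Full-scale range = 2.21 V − (-0.079 V) = 2.289 V. LSB = 2.289 V / 2^12.
Output = V_min + (2283/4096) × range = -0.079 + 0.557373 × 2.289 V
      = -0.079 V + 1.27583 V = 1.19683 V.

1.197 V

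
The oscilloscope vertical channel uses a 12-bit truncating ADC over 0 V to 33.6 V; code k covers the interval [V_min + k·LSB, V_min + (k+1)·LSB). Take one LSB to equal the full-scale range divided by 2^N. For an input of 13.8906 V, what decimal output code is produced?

Span = 33.6 V. LSB = 33.6 V / 2^12 ≈ 8.203 mV.
V_in − V_min = 13.8906 − (0) = 13.8906 V.
Divide by LSB: 13.8906 × 4096/33.6 = 1693.3303.
Truncating gives code 1693.

1693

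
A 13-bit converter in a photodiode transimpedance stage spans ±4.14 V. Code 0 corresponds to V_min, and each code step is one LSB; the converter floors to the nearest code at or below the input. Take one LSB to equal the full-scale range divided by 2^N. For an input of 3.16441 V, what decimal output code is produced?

7226

Span: 4.14 V − (-4.14 V) = 8.28 V. LSB = 8.28 V / 2^13 ≈ 1.011 mV.
(V_in − V_min) × 2^13/range = (3.16441 − (-4.14)) × 8192/8.28 = 7226.779.
Floor → code = 7226.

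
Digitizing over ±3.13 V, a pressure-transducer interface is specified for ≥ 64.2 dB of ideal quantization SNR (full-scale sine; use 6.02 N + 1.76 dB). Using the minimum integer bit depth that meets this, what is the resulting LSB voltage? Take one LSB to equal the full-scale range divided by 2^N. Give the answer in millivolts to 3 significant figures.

3.06 mV

The full-scale span is 3.13 − (-3.13) = 6.26 V.
6.02 N + 1.76 ≥ 64.2 gives N ≥ 10.372, so the minimum integer is 11.
Step size = 6.26/2048 V = 3.06 mV.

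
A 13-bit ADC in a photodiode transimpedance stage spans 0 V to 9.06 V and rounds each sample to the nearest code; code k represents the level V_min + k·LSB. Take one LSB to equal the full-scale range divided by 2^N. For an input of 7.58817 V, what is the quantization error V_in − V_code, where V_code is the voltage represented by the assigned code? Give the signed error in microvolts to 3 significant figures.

+199 µV

V_FS = 9.06 V. LSB = 9.06 V / 2^13 ≈ 1.106 mV.
Position in LSBs: (7.58817 − (0)) × 8192/9.06 = 6861.1798; rounding gives k = 6861.
Reconstructed level: 0 + 6861 × 9.06/8192 V = 7.587971191 V.
Error = V_in − V_code = 7.58817 − (7.587971191) = +199 µV.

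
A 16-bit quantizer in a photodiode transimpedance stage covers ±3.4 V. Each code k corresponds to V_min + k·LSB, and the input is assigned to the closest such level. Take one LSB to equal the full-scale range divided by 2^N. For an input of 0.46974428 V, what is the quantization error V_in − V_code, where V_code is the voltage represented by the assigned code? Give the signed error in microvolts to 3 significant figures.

Range = 3.4 − (-3.4) = 6.8 V. LSB = 6.8 V / 2^16 ≈ 103.8 µV.
(V_in − V_min)/LSB = (0.46974428 − (-3.4)) × 65536/6.8 = 37295.2296 → nearest code k = 37295.
V_code = V_min + k × range/2^16 = -3.4 + 37295 × 6.8/65536 = 0.46972045898 V.
Error = V_in − V_code = 0.46974428 − (0.46972045898) = +23.8 µV.

+23.8 µV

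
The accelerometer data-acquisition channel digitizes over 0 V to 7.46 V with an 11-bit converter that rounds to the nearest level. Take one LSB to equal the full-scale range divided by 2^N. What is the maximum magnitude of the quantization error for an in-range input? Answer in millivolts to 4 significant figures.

1.821 mV

Span = 7.46 V.
Step size = 7.46/2048 V = 3.64258 mV.
Worst-case error for round-to-nearest is half an LSB: 1.821 mV.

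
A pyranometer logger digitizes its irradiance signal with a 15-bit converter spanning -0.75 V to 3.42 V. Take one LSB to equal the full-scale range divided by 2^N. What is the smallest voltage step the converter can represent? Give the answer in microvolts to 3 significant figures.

Range = 3.42 − (-0.75) = 4.17 V.
There are 2^15 = 32768 steps.
LSB = 4.17 V ÷ 2^15 = 4.17/32768 V = 127 µV.

127 µV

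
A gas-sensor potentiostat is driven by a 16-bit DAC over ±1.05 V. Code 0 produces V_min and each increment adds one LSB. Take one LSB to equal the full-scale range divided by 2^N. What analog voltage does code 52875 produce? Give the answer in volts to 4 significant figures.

0.6443 V

Range = 1.05 − (-1.05) = 2.1 V. LSB = 2.1 V / 2^16.
V_out = -1.05 + 52875 × (2.1/65536) V
      = -1.05 + 1.69430 = 0.644298 V.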